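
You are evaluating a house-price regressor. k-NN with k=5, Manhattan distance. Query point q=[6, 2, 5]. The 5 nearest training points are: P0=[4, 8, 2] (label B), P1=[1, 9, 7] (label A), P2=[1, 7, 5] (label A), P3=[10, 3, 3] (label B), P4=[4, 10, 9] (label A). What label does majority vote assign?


d(q,P0) = 11  (label B)
d(q,P1) = 14  (label A)
d(q,P2) = 10  (label A)
d(q,P3) = 7  (label B)
d(q,P4) = 14  (label A)
Votes: A=3, B=2
Majority → A

A


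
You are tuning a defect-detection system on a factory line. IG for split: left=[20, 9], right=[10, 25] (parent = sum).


Parent = [30, 34], H_parent = 0.9972
H_left = 0.8936 (n=29), H_right = 0.8631 (n=35)
H_children = (29/64)·0.8936 + (35/64)·0.8631 = 0.8769
IG = 0.9972 - 0.8769 = 0.1203

0.1203


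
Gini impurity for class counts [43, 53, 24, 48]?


Probabilities: [43/168, 53/168, 24/168, 48/168] ≈ [0.256, 0.3155, 0.1429, 0.2857]
Σpᵢ² = (1849 + 2809 + 576 + 2304)/168² = 7538/28224
Gini = 1 - Σpᵢ² = 1 - 7538/28224 = 0.7329

0.7329


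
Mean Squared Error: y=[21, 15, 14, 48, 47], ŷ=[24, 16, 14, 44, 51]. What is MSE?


Squared errors: (21-24)²=9, (15-16)²=1, (14-14)²=0, (48-44)²=16, (47-51)²=16
Sum = 42
MSE = 42/5 = 42/5

42/5


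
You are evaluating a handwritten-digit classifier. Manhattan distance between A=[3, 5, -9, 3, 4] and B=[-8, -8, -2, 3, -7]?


d = |3+ 8| + |5+ 8| + |-9+ 2| + |3-3| + |4+ 7|
  = 11 + 13 + 7 + 0 + 11
  = 42

42


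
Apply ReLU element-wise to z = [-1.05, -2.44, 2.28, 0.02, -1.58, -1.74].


ReLU(-1.05) = max(0, -1.05) = 0.0
ReLU(-2.44) = max(0, -2.44) = 0.0
ReLU(2.28) = max(0, 2.28) = 2.28
ReLU(0.02) = max(0, 0.02) = 0.02
ReLU(-1.58) = max(0, -1.58) = 0.0
ReLU(-1.74) = max(0, -1.74) = 0.0
result = [0.0, 0.0, 2.28, 0.02, 0.0, 0.0]

[0.0, 0.0, 2.28, 0.02, 0.0, 0.0]


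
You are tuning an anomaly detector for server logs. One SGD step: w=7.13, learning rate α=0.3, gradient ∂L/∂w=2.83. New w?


w_new = w - α·∇
= 7.13 - 0.3·2.83
= 7.13 - 0.849
= 6.281

6.281


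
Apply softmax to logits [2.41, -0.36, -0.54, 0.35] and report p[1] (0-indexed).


Exponentials: e^2.41=11.134, e^-0.36=0.6977, e^-0.54=0.5827, e^0.35=1.4191
Sum = 13.8335
Softmax = [0.8049, 0.0504, 0.0421, 0.1026]
p[1] = 0.6977/13.8335 = 0.0504

0.0504


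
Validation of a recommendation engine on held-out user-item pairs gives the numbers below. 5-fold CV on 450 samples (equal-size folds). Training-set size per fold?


Fold size = 450/5 = 90
Training per fold = 450 - 90 = 360

360


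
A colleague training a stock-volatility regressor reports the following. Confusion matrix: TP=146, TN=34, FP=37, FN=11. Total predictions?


Total = TP + TN + FP + FN
= 146 + 34 + 37 + 11
= 228
(Predicted positive: 183, predicted negative: 45)

228


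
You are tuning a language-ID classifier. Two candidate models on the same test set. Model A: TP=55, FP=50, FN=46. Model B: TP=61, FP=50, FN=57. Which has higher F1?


Model A: P=55/105=0.5238, R=55/101=0.5446, F1=2PR/(P+R)=2TP/(2TP+FP+FN)=110/206=0.534
Model B: P=61/111=0.5495, R=61/118=0.5169, F1=2PR/(P+R)=2TP/(2TP+FP+FN)=122/229=0.5328
0.534 > 0.5328 → Model A

Model A


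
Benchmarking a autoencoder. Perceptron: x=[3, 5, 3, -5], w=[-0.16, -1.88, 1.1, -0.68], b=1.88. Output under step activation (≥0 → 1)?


z = (3)·(-0.16) + (5)·(-1.88) + (3)·(1.1) + (-5)·(-0.68) + 1.88
  = -1.3
step(z) = 0 (z<0)

0


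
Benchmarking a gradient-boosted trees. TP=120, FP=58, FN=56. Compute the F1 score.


Precision = 120/178 = 0.6742
Recall = 120/176 = 0.6818
F1 = 2·P·R/(P+R) = 2·TP/(2·TP+FP+FN) = 240/(240+58+56) = 240/354 = 0.678

0.678


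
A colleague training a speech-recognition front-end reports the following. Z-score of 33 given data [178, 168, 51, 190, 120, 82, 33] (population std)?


μ = 117.4286, σ = 58.9136
z = (33 - 117.4286)/58.9136 = -1.4331

-1.4331


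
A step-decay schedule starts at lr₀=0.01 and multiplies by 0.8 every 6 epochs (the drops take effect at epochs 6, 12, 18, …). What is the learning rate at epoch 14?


n_drops = ⌊14/6⌋ = 2
lr = 0.01·0.8^2 = 0.01·0.64 = 0.0064

0.0064


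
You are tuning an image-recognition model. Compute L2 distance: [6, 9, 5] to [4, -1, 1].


d = √((6-4)² + (9+ 1)² + (5-1)²)
  = √(4 + 100 + 16)
  = √120 = 10.9545

10.9545


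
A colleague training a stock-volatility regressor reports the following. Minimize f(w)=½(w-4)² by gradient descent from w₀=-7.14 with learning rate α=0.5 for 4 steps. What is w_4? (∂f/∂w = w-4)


step 1: grad = -7.14-4 = -11.14; w = -7.14 - 0.5·(-11.14) = -1.57
step 2: grad = -1.57-4 = -5.57; w = -1.57 - 0.5·(-5.57) = 1.215
step 3: grad = 1.215-4 = -2.785; w = 1.215 - 0.5·(-2.785) = 2.6075
step 4: grad = 2.6075-4 = -1.3925; w = 2.6075 - 0.5·(-1.3925) = 3.30375

3.30375


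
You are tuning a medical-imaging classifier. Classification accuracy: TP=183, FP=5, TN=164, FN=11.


Accuracy = (TP+TN)/(TP+TN+FP+FN)
= (183+164)/(363)
= 347/363 = 95.59%

95.59%


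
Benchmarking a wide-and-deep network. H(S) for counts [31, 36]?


Probabilities: [31/67, 36/67] ≈ [0.4627, 0.5373]
H = -((31/67)·log₂(31/67) + (36/67)·log₂(36/67))
  = 0.996 bits

0.996 bits


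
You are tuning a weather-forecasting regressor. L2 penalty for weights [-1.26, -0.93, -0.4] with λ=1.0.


‖w‖₂² = (-1.26)² + (-0.93)² + (-0.4)²
     = 1.5876 + 0.8649 + 0.16
     = 2.6125
λ·‖w‖₂² = 1.0·2.6125 = 2.6125

2.6125


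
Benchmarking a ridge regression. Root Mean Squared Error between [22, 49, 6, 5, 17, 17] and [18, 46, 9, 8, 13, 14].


MSE = 68/6 = 11.3333
RMSE = √(68/6) = 3.3665

3.3665


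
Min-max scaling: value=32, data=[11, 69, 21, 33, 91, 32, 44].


min=11, max=91
(32-11)/(91-11) = 21/80 = 0.2625

0.2625


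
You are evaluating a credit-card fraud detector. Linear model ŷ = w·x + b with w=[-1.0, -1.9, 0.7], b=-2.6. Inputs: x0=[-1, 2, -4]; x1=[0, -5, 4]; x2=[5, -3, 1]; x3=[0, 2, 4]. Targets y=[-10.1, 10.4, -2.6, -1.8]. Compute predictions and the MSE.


ŷ0 = (-1.0)·(-1) + (-1.9)·(2) + (0.7)·(-4) - 2.6 = -8.2
ŷ1 = (-1.0)·(0) + (-1.9)·(-5) + (0.7)·(4) - 2.6 = 9.7
ŷ2 = (-1.0)·(5) + (-1.9)·(-3) + (0.7)·(1) - 2.6 = -1.2
ŷ3 = (-1.0)·(0) + (-1.9)·(2) + (0.7)·(4) - 2.6 = -3.6
errors² = [3.61, 0.49, 1.96, 3.24]
MSE = 9.3000/4 = 2.325

2.325


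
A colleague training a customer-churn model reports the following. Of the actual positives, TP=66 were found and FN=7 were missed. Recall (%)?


Recall = TP/(TP+FN)
= 66/(66+7)
= 66/73 = 90.41%

90.41%


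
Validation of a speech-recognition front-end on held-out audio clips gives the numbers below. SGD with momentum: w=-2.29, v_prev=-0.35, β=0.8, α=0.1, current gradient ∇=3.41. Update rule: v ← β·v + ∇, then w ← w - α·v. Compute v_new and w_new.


v_new = 0.8·-0.35 + 3.41 = -0.28 + 3.41 = 3.13
w_new = -2.29 - 0.1·3.13 = -2.29 - 0.313 = -2.603

v_new=3.13, w_new=-2.603


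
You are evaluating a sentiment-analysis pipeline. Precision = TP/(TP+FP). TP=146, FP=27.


Precision = TP/(TP+FP)
= 146/(146+27)
= 146/173 = 84.39%

84.39%


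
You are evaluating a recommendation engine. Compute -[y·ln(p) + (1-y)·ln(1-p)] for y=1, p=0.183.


BCE = -[y·ln(p) + (1-y)·ln(1-p)]
= -1·ln(0.183) - 0
= -ln(0.183) = 1.6983

1.6983


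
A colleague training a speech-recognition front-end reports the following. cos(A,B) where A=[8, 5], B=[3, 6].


A·B = 8·3 + 5·6 = 54
‖A‖ = √89 = 9.434, ‖B‖ = √45 = 6.7082
cos = 54/(√89·√45) = 54/√4005 = 0.8533

0.8533


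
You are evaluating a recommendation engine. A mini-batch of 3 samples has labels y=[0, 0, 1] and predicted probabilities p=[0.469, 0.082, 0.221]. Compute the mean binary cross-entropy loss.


L[0] = -ln(1-0.469) = -ln(0.531) = 0.633
L[1] = -ln(1-0.082) = -ln(0.918) = 0.0856
L[2] = -ln(0.221) = 1.5096
mean = (0.633 + 0.0856 + 1.5096)/3 = 0.7427

0.7427


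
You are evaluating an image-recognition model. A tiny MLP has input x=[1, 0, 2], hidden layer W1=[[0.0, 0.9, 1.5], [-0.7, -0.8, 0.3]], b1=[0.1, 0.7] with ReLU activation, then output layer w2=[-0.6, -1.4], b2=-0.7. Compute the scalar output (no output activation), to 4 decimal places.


z1[0] = (0.0)·(1) + (0.9)·(0) + (1.5)·(2) + 0.1 = 3.1
z1[1] = (-0.7)·(1) + (-0.8)·(0) + (0.3)·(2) + 0.7 = 0.6
h = ReLU(z1) = [3.1, 0.6]
output = (-0.6)·(3.1) + (-1.4)·(0.6) - 0.7 = -3.4

-3.4


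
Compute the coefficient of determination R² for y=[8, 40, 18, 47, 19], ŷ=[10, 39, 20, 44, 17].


ȳ = 26.4
SS_res = Σ(y-ŷ)² = 22
SS_tot = Σ(y-ȳ)² = 1073.2
R² = 1 - SS_res/SS_tot = 1 - 0.0205 = 0.9795

0.9795


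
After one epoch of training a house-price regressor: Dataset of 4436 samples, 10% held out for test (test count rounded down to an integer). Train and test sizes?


Test = ⌊4436·10/100⌋ = 443
Train = 4436 - 443 = 3993

Train: 3993, Test: 443


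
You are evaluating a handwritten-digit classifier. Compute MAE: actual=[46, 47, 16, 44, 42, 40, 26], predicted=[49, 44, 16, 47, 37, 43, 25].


Absolute errors: |46-49|=3, |47-44|=3, |16-16|=0, |44-47|=3, |42-37|=5, |40-43|=3, |26-25|=1
Sum = 18
MAE = 18/7 = 18/7

18/7


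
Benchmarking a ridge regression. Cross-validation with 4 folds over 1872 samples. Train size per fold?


Fold size = 1872/4 = 468
Training per fold = 1872 - 468 = 1404

1404


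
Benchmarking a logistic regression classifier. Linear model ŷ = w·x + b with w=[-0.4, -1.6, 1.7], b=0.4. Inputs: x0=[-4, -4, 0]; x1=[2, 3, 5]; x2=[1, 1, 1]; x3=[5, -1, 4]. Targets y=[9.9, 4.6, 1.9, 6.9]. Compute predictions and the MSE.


ŷ0 = (-0.4)·(-4) + (-1.6)·(-4) + (1.7)·(0) + 0.4 = 8.4
ŷ1 = (-0.4)·(2) + (-1.6)·(3) + (1.7)·(5) + 0.4 = 3.3
ŷ2 = (-0.4)·(1) + (-1.6)·(1) + (1.7)·(1) + 0.4 = 0.1
ŷ3 = (-0.4)·(5) + (-1.6)·(-1) + (1.7)·(4) + 0.4 = 6.8
errors² = [2.25, 1.69, 3.24, 0.01]
MSE = 7.1900/4 = 1.7975

1.7975


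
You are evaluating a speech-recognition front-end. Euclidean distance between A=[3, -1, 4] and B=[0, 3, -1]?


d = √((3-0)² + (-1-3)² + (4+ 1)²)
  = √(9 + 16 + 25)
  = √50 = 7.0711

7.0711


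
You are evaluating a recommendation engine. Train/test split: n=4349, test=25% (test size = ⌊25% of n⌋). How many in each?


Test = ⌊4349·25/100⌋ = 1087
Train = 4349 - 1087 = 3262

Train: 3262, Test: 1087


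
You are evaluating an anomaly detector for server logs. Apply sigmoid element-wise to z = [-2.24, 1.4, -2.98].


σ(-2.24) = 1/(1+e^2.24) = 0.0962
σ(1.4) = 1/(1+e^-1.4) = 0.8022
σ(-2.98) = 1/(1+e^2.98) = 0.0483
result = [0.0962, 0.8022, 0.0483]

[0.0962, 0.8022, 0.0483]


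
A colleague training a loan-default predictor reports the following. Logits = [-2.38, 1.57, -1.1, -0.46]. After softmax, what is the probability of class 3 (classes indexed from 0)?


Exponentials: e^-2.38=0.0926, e^1.57=4.8066, e^-1.1=0.3329, e^-0.46=0.6313
Sum = 5.8634
Softmax = [0.0158, 0.8198, 0.0568, 0.1077]
p[3] = 0.6313/5.8634 = 0.1077

0.1077


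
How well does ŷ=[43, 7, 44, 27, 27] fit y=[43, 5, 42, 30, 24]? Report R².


ȳ = 28.8
SS_res = Σ(y-ŷ)² = 26
SS_tot = Σ(y-ȳ)² = 966.8
R² = 1 - SS_res/SS_tot = 1 - 0.0269 = 0.9731

0.9731


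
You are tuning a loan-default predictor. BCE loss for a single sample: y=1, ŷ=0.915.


BCE = -[y·ln(p) + (1-y)·ln(1-p)]
= -1·ln(0.915) - 0
= -ln(0.915) = 0.0888

0.0888


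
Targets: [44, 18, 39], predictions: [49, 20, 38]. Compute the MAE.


Absolute errors: |44-49|=5, |18-20|=2, |39-38|=1
Sum = 8
MAE = 8/3 = 8/3

8/3


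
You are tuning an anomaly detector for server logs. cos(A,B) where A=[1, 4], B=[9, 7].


A·B = 1·9 + 4·7 = 37
‖A‖ = √17 = 4.1231, ‖B‖ = √130 = 11.4018
cos = 37/(√17·√130) = 37/√2210 = 0.7871

0.7871


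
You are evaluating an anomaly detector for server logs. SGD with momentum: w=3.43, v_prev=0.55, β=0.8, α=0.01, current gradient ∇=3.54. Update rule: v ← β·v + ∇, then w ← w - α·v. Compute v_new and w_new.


v_new = 0.8·0.55 + 3.54 = 0.44 + 3.54 = 3.98
w_new = 3.43 - 0.01·3.98 = 3.43 - 0.0398 = 3.3902

v_new=3.98, w_new=3.3902


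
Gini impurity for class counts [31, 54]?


Probabilities: [31/85, 54/85] ≈ [0.3647, 0.6353]
Σpᵢ² = (961 + 2916)/85² = 3877/7225
Gini = 1 - Σpᵢ² = 1 - 3877/7225 = 0.4634

0.4634


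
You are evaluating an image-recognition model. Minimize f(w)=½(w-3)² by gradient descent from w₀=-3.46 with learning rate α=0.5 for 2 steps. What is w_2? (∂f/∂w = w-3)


step 1: grad = -3.46-3 = -6.46; w = -3.46 - 0.5·(-6.46) = -0.23
step 2: grad = -0.23-3 = -3.23; w = -0.23 - 0.5·(-3.23) = 1.385

1.385


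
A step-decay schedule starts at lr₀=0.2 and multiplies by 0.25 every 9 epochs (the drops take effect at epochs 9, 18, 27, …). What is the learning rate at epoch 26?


n_drops = ⌊26/9⌋ = 2
lr = 0.2·0.25^2 = 0.2·0.0625 = 0.0125

0.0125


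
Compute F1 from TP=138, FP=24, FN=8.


Precision = 138/162 = 0.8519
Recall = 138/146 = 0.9452
F1 = 2·P·R/(P+R) = 2·TP/(2·TP+FP+FN) = 276/(276+24+8) = 276/308 = 0.8961

0.8961


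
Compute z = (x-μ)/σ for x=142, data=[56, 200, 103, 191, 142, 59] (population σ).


μ = 125.1667, σ = 57.5483
z = (142 - 125.1667)/57.5483 = 0.2925

0.2925


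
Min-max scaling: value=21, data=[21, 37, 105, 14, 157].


min=14, max=157
(21-14)/(157-14) = 7/143 = 0.049

0.049


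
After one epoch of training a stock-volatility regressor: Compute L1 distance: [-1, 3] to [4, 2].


d = |-1-4| + |3-2|
  = 5 + 1
  = 6

6


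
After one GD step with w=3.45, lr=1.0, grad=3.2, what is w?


w_new = w - α·∇
= 3.45 - 1.0·3.2
= 3.45 - 3.2
= 0.25

0.25


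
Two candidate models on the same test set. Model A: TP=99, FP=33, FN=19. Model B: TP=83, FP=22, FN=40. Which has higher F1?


Model A: P=99/132=0.75, R=99/118=0.839, F1=2PR/(P+R)=2TP/(2TP+FP+FN)=198/250=0.792
Model B: P=83/105=0.7905, R=83/123=0.6748, F1=2PR/(P+R)=2TP/(2TP+FP+FN)=166/228=0.7281
0.792 > 0.7281 → Model A

Model A


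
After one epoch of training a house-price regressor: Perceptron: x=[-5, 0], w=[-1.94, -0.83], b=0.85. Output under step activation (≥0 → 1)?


z = (-5)·(-1.94) + (0)·(-0.83) + 0.85
  = 10.55
step(z) = 1 (z≥0)

1


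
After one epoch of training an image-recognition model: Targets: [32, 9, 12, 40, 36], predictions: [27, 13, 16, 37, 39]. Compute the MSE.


Squared errors: (32-27)²=25, (9-13)²=16, (12-16)²=16, (40-37)²=9, (36-39)²=9
Sum = 75
MSE = 75/5 = 15

15


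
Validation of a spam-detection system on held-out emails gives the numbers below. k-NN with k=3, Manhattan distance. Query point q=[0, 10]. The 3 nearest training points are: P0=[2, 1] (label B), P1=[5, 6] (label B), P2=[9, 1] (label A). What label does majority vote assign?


d(q,P0) = 11  (label B)
d(q,P1) = 9  (label B)
d(q,P2) = 18  (label A)
Votes: A=1, B=2
Majority → B

B


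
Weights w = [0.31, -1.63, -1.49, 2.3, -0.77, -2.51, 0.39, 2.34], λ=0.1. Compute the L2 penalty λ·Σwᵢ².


‖w‖₂² = (0.31)² + (-1.63)² + (-1.49)² + (2.3)² + (-0.77)² + (-2.51)² + (0.39)² + (2.34)²
     = 0.0961 + 2.6569 + 2.2201 + 5.29 + 0.5929 + 6.3001 + 0.1521 + 5.4756
     = 22.7838
λ·‖w‖₂² = 0.1·22.7838 = 2.27838

2.27838


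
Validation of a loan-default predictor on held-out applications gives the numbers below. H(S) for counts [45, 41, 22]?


Probabilities: [45/108, 41/108, 22/108] ≈ [0.4167, 0.3796, 0.2037]
H = -((45/108)·log₂(45/108) + (41/108)·log₂(41/108) + (22/108)·log₂(22/108))
  = 1.5243 bits

1.5243 bits


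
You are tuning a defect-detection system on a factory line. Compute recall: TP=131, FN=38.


Recall = TP/(TP+FN)
= 131/(131+38)
= 131/169 = 77.51%

77.51%


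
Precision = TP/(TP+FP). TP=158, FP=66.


Precision = TP/(TP+FP)
= 158/(158+66)
= 158/224 = 70.54%

70.54%


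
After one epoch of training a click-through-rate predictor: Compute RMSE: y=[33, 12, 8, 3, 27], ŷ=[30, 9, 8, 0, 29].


MSE = 31/5 = 6.2
RMSE = √(31/5) = 2.49

2.49


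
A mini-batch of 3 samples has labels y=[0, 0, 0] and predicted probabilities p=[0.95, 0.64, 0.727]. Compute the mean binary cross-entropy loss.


L[0] = -ln(1-0.95) = -ln(0.05) = 2.9957
L[1] = -ln(1-0.64) = -ln(0.36) = 1.0217
L[2] = -ln(1-0.727) = -ln(0.273) = 1.2983
mean = (2.9957 + 1.0217 + 1.2983)/3 = 1.7719

1.7719


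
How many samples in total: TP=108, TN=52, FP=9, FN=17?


Total = TP + TN + FP + FN
= 108 + 52 + 9 + 17
= 186
(Predicted positive: 117, predicted negative: 69)

186


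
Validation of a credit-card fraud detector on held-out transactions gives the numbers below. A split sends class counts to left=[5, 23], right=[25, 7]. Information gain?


Parent = [30, 30], H_parent = 1
H_left = 0.6769 (n=28), H_right = 0.7579 (n=32)
H_children = (28/60)·0.6769 + (32/60)·0.7579 = 0.7201
IG = 1 - 0.7201 = 0.2799

0.2799


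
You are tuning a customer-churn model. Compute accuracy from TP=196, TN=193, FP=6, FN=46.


Accuracy = (TP+TN)/(TP+TN+FP+FN)
= (196+193)/(441)
= 389/441 = 88.21%

88.21%


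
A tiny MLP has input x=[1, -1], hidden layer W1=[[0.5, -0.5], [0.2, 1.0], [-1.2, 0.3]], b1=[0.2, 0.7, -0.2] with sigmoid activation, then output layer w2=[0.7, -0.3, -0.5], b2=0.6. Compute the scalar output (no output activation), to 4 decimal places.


z1[0] = (0.5)·(1) + (-0.5)·(-1) + 0.2 = 1.2
z1[1] = (0.2)·(1) + (1.0)·(-1) + 0.7 = -0.1
z1[2] = (-1.2)·(1) + (0.3)·(-1) - 0.2 = -1.7
h = sigmoid(z1) = [0.7685, 0.475, 0.1545]
output = (0.7)·(0.7685) + (-0.3)·(0.475) + (-0.5)·(0.1545) + 0.6 = 0.9182

0.9182


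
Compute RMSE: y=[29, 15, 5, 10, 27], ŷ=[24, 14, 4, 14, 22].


MSE = 68/5 = 13.6
RMSE = √(68/5) = 3.6878

3.6878


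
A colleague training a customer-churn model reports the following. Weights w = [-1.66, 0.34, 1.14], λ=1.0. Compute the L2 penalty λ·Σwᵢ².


‖w‖₂² = (-1.66)² + (0.34)² + (1.14)²
     = 2.7556 + 0.1156 + 1.2996
     = 4.1708
λ·‖w‖₂² = 1.0·4.1708 = 4.1708

4.1708


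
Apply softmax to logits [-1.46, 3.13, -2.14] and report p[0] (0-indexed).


Exponentials: e^-1.46=0.2322, e^3.13=22.874, e^-2.14=0.1177
Sum = 23.2239
Softmax = [0.01, 0.9849, 0.0051]
p[0] = 0.2322/23.2239 = 0.01

0.01


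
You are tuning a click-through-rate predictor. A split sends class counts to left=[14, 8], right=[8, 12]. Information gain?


Parent = [22, 20], H_parent = 0.9984
H_left = 0.9457 (n=22), H_right = 0.971 (n=20)
H_children = (22/42)·0.9457 + (20/42)·0.971 = 0.9577
IG = 0.9984 - 0.9577 = 0.0407

0.0407


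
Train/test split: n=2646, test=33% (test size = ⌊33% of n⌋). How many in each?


Test = ⌊2646·33/100⌋ = 873
Train = 2646 - 873 = 1773

Train: 1773, Test: 873


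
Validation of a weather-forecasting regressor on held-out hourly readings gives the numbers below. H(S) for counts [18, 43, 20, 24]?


Probabilities: [18/105, 43/105, 20/105, 24/105] ≈ [0.1714, 0.4095, 0.1905, 0.2286]
H = -((18/105)·log₂(18/105) + (43/105)·log₂(43/105) + (20/105)·log₂(20/105) + (24/105)·log₂(24/105))
  = 1.906 bits

1.906 bits


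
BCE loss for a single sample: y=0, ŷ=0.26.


BCE = -[y·ln(p) + (1-y)·ln(1-p)]
= -0 - 1·ln(1-0.26)
= -ln(0.74) = 0.3011

0.3011


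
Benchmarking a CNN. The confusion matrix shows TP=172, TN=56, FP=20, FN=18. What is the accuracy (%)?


Accuracy = (TP+TN)/(TP+TN+FP+FN)
= (172+56)/(266)
= 228/266 = 85.71%

85.71%


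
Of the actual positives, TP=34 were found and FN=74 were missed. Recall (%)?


Recall = TP/(TP+FN)
= 34/(34+74)
= 34/108 = 31.48%

31.48%


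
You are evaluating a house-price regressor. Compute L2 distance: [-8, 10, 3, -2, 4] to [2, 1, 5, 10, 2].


d = √((-8-2)² + (10-1)² + (3-5)² + (-2-10)² + (4-2)²)
  = √(100 + 81 + 4 + 144 + 4)
  = √333 = 18.2483

18.2483


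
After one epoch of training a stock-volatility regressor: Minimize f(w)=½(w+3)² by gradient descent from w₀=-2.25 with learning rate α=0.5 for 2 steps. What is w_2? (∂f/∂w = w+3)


step 1: grad = -2.25+3 = 0.75; w = -2.25 - 0.5·(0.75) = -2.625
step 2: grad = -2.625+3 = 0.375; w = -2.625 - 0.5·(0.375) = -2.8125

-2.8125


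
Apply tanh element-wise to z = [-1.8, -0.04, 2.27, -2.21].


tanh(-1.8) = -0.9468
tanh(-0.04) = -0.04
tanh(2.27) = 0.9789
tanh(-2.21) = -0.9762
result = [-0.9468, -0.04, 0.9789, -0.9762]

[-0.9468, -0.04, 0.9789, -0.9762]


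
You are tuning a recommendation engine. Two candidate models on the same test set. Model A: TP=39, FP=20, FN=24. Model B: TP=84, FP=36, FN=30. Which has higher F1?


Model A: P=39/59=0.661, R=39/63=0.619, F1=2PR/(P+R)=2TP/(2TP+FP+FN)=78/122=0.6393
Model B: P=84/120=0.7, R=84/114=0.7368, F1=2PR/(P+R)=2TP/(2TP+FP+FN)=168/234=0.7179
0.6393 < 0.7179 → Model B

Model B


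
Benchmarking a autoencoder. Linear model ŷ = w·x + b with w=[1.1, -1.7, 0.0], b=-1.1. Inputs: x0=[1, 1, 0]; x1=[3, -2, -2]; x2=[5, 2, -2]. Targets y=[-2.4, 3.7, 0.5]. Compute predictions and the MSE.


ŷ0 = (1.1)·(1) + (-1.7)·(1) + (0.0)·(0) - 1.1 = -1.7
ŷ1 = (1.1)·(3) + (-1.7)·(-2) + (0.0)·(-2) - 1.1 = 5.6
ŷ2 = (1.1)·(5) + (-1.7)·(2) + (0.0)·(-2) - 1.1 = 1.0
errors² = [0.49, 3.61, 0.25]
MSE = 4.3500/3 = 1.45

1.45


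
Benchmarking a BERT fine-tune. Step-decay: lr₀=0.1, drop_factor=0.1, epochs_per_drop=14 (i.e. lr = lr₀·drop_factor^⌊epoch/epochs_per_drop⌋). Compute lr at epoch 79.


n_drops = ⌊79/14⌋ = 5
lr = 0.1·0.1^5 = 0.1·0.00001 = 0.000001

0.000001


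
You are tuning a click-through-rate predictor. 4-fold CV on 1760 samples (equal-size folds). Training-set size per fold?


Fold size = 1760/4 = 440
Training per fold = 1760 - 440 = 1320

1320


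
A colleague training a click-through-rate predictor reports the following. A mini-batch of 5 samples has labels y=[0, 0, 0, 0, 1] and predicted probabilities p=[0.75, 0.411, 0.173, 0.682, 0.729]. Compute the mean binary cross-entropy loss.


L[0] = -ln(1-0.75) = -ln(0.25) = 1.3863
L[1] = -ln(1-0.411) = -ln(0.589) = 0.5293
L[2] = -ln(1-0.173) = -ln(0.827) = 0.19
L[3] = -ln(1-0.682) = -ln(0.318) = 1.1457
L[4] = -ln(0.729) = 0.3161
mean = (1.3863 + 0.5293 + 0.19 + 1.1457 + 0.3161)/5 = 0.7135

0.7135


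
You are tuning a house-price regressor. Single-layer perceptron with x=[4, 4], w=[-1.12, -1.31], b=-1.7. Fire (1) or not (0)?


z = (4)·(-1.12) + (4)·(-1.31) - 1.7
  = -11.42
step(z) = 0 (z<0)

0


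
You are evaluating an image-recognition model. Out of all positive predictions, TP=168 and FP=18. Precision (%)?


Precision = TP/(TP+FP)
= 168/(168+18)
= 168/186 = 90.32%

90.32%


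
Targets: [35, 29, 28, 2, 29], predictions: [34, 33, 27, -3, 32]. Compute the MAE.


Absolute errors: |35-34|=1, |29-33|=4, |28-27|=1, |2+ 3|=5, |29-32|=3
Sum = 14
MAE = 14/5 = 14/5

14/5


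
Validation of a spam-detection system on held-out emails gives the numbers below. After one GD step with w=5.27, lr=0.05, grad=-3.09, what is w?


w_new = w - α·∇
= 5.27 - 0.05·-3.09
= 5.27 + 0.1545
= 5.4245

5.4245


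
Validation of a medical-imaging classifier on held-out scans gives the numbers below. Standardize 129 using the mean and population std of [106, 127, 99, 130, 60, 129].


μ = 108.5, σ = 24.7437
z = (129 - 108.5)/24.7437 = 0.8285

0.8285


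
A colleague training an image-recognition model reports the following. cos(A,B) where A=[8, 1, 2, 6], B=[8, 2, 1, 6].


A·B = 8·8 + 1·2 + 2·1 + 6·6 = 104
‖A‖ = √105 = 10.247, ‖B‖ = √105 = 10.247
cos = 104/(√105·√105) = 104/√11025 = 0.9905

0.9905


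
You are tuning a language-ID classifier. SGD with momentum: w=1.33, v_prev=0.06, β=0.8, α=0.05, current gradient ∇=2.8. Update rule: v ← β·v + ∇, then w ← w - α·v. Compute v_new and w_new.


v_new = 0.8·0.06 + 2.8 = 0.048 + 2.8 = 2.848
w_new = 1.33 - 0.05·2.848 = 1.33 - 0.1424 = 1.1876

v_new=2.848, w_new=1.1876


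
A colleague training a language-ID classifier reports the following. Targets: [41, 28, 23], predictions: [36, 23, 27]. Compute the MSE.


Squared errors: (41-36)²=25, (28-23)²=25, (23-27)²=16
Sum = 66
MSE = 66/3 = 22

22


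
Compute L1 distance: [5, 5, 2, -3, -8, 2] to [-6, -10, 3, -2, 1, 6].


d = |5+ 6| + |5+ 10| + |2-3| + |-3+ 2| + |-8-1| + |2-6|
  = 11 + 15 + 1 + 1 + 9 + 4
  = 41

41


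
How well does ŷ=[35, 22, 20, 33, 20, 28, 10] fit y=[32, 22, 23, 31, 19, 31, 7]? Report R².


ȳ = 23.5714
SS_res = Σ(y-ŷ)² = 41
SS_tot = Σ(y-ȳ)² = 479.71
R² = 1 - SS_res/SS_tot = 1 - 0.0855 = 0.9145

0.9145


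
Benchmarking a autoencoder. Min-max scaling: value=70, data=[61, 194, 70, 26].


min=26, max=194
(70-26)/(194-26) = 44/168 = 0.2619

0.2619


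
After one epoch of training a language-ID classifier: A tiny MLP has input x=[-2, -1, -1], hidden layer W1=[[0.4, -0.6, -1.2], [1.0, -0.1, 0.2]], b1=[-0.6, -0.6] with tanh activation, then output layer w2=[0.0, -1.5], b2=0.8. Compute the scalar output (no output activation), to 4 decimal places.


z1[0] = (0.4)·(-2) + (-0.6)·(-1) + (-1.2)·(-1) - 0.6 = 0.4
z1[1] = (1.0)·(-2) + (-0.1)·(-1) + (0.2)·(-1) - 0.6 = -2.7
h = tanh(z1) = [0.3799, -0.991]
output = (0.0)·(0.3799) + (-1.5)·(-0.991) + 0.8 = 2.2865

2.2865


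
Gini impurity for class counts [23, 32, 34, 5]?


Probabilities: [23/94, 32/94, 34/94, 5/94] ≈ [0.2447, 0.3404, 0.3617, 0.0532]
Σpᵢ² = (529 + 1024 + 1156 + 25)/94² = 2734/8836
Gini = 1 - Σpᵢ² = 1 - 2734/8836 = 0.6906

0.6906


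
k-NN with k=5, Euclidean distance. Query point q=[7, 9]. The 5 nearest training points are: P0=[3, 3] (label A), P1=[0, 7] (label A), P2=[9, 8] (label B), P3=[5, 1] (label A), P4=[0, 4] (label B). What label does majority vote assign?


d(q,P0) = 7.2111  (label A)
d(q,P1) = 7.2801  (label A)
d(q,P2) = 2.2361  (label B)
d(q,P3) = 8.2462  (label A)
d(q,P4) = 8.6023  (label B)
Votes: A=3, B=2
Majority → A

A


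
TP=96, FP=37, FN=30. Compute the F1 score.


Precision = 96/133 = 0.7218
Recall = 96/126 = 0.7619
F1 = 2·P·R/(P+R) = 2·TP/(2·TP+FP+FN) = 192/(192+37+30) = 192/259 = 0.7413

0.7413


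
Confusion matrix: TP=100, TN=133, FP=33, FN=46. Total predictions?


Total = TP + TN + FP + FN
= 100 + 133 + 33 + 46
= 312
(Predicted positive: 133, predicted negative: 179)

312


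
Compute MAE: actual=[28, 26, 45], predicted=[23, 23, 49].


Absolute errors: |28-23|=5, |26-23|=3, |45-49|=4
Sum = 12
MAE = 12/3 = 4

4


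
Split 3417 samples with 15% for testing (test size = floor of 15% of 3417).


Test = ⌊3417·15/100⌋ = 512
Train = 3417 - 512 = 2905

Train: 2905, Test: 512


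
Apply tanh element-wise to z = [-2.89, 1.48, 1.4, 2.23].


tanh(-2.89) = -0.9938
tanh(1.48) = 0.9015
tanh(1.4) = 0.8854
tanh(2.23) = 0.9771
result = [-0.9938, 0.9015, 0.8854, 0.9771]

[-0.9938, 0.9015, 0.8854, 0.9771]


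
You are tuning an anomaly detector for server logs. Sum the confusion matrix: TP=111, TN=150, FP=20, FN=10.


Total = TP + TN + FP + FN
= 111 + 150 + 20 + 10
= 291
(Predicted positive: 131, predicted negative: 160)

291


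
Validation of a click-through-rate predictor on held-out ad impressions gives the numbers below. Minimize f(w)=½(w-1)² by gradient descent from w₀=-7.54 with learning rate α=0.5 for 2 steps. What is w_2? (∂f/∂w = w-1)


step 1: grad = -7.54-1 = -8.54; w = -7.54 - 0.5·(-8.54) = -3.27
step 2: grad = -3.27-1 = -4.27; w = -3.27 - 0.5·(-4.27) = -1.135

-1.135


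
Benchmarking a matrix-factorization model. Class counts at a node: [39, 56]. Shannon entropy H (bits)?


Probabilities: [39/95, 56/95] ≈ [0.4105, 0.5895]
H = -((39/95)·log₂(39/95) + (56/95)·log₂(56/95))
  = 0.9768 bits

0.9768 bits


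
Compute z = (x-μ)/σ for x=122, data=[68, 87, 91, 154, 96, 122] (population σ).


μ = 103, σ = 27.7969
z = (122 - 103)/27.7969 = 0.6835

0.6835


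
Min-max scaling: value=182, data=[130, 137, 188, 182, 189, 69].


min=69, max=189
(182-69)/(189-69) = 113/120 = 0.9417

0.9417


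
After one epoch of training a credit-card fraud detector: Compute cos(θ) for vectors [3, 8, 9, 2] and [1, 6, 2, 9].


A·B = 3·1 + 8·6 + 9·2 + 2·9 = 87
‖A‖ = √158 = 12.5698, ‖B‖ = √122 = 11.0454
cos = 87/(√158·√122) = 87/√19276 = 0.6266

0.6266


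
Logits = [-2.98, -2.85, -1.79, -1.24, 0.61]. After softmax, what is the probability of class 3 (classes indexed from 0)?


Exponentials: e^-2.98=0.0508, e^-2.85=0.0578, e^-1.79=0.167, e^-1.24=0.2894, e^0.61=1.8404
Sum = 2.4054
Softmax = [0.0211, 0.024, 0.0694, 0.1203, 0.7651]
p[3] = 0.2894/2.4054 = 0.1203

0.1203


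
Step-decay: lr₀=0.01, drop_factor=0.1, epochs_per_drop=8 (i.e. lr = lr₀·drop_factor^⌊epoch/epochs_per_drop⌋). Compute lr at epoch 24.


n_drops = ⌊24/8⌋ = 3
lr = 0.01·0.1^3 = 0.01·0.001 = 0.00001

0.00001


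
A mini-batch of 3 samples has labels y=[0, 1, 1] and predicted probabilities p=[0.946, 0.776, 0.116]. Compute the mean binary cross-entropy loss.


L[0] = -ln(1-0.946) = -ln(0.054) = 2.9188
L[1] = -ln(0.776) = 0.2536
L[2] = -ln(0.116) = 2.1542
mean = (2.9188 + 0.2536 + 2.1542)/3 = 1.7755

1.7755


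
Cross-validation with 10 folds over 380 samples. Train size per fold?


Fold size = 380/10 = 38
Training per fold = 380 - 38 = 342

342


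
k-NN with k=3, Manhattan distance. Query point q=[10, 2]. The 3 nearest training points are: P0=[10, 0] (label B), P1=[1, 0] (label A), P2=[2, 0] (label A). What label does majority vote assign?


d(q,P0) = 2  (label B)
d(q,P1) = 11  (label A)
d(q,P2) = 10  (label A)
Votes: A=2, B=1
Majority → A

A


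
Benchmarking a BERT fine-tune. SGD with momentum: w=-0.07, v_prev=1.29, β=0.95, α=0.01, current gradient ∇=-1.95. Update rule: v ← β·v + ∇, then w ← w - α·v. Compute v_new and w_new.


v_new = 0.95·1.29 - 1.95 = 1.2255 - 1.95 = -0.7245
w_new = -0.07 - 0.01·-0.7245 = -0.07 + 0.007245 = -0.062755

v_new=-0.7245, w_new=-0.062755


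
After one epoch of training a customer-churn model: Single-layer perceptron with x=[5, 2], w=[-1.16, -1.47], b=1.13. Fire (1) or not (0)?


z = (5)·(-1.16) + (2)·(-1.47) + 1.13
  = -7.61
step(z) = 0 (z<0)

0


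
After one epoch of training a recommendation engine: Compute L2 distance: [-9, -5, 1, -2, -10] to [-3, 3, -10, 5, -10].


d = √((-9+ 3)² + (-5-3)² + (1+ 10)² + (-2-5)² + (-10+ 10)²)
  = √(36 + 64 + 121 + 49 + 0)
  = √270 = 16.4317

16.4317


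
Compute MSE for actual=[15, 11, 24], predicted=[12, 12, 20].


Squared errors: (15-12)²=9, (11-12)²=1, (24-20)²=16
Sum = 26
MSE = 26/3 = 26/3

26/3


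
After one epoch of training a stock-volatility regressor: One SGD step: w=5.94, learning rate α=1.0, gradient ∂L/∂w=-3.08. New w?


w_new = w - α·∇
= 5.94 - 1.0·-3.08
= 5.94 + 3.08
= 9.02

9.02


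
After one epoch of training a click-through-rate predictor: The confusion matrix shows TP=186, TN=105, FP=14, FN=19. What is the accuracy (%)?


Accuracy = (TP+TN)/(TP+TN+FP+FN)
= (186+105)/(324)
= 291/324 = 89.81%

89.81%


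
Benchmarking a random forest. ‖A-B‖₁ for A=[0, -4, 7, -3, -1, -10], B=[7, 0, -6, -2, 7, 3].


d = |0-7| + |-4-0| + |7+ 6| + |-3+ 2| + |-1-7| + |-10-3|
  = 7 + 4 + 13 + 1 + 8 + 13
  = 46

46


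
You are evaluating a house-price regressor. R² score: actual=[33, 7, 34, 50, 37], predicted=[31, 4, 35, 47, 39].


ȳ = 32.2
SS_res = Σ(y-ŷ)² = 27
SS_tot = Σ(y-ȳ)² = 978.8
R² = 1 - SS_res/SS_tot = 1 - 0.0276 = 0.9724

0.9724


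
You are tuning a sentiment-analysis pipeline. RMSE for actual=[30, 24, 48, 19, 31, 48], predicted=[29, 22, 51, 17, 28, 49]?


MSE = 28/6 = 4.6667
RMSE = √(28/6) = 2.1602

2.1602


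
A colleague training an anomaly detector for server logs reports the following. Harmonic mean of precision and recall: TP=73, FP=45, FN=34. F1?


Precision = 73/118 = 0.6186
Recall = 73/107 = 0.6822
F1 = 2·P·R/(P+R) = 2·TP/(2·TP+FP+FN) = 146/(146+45+34) = 146/225 = 0.6489

0.6489


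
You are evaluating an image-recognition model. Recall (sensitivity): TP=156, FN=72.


Recall = TP/(TP+FN)
= 156/(156+72)
= 156/228 = 68.42%

68.42%


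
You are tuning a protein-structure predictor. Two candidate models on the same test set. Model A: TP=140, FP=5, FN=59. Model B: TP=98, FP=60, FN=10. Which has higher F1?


Model A: P=140/145=0.9655, R=140/199=0.7035, F1=2PR/(P+R)=2TP/(2TP+FP+FN)=280/344=0.814
Model B: P=98/158=0.6203, R=98/108=0.9074, F1=2PR/(P+R)=2TP/(2TP+FP+FN)=196/266=0.7368
0.814 > 0.7368 → Model A

Model A


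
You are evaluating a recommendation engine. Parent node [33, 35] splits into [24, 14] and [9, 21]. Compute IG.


Parent = [33, 35], H_parent = 0.9994
H_left = 0.9495 (n=38), H_right = 0.8813 (n=30)
H_children = (38/68)·0.9495 + (30/68)·0.8813 = 0.9194
IG = 0.9994 - 0.9194 = 0.08

0.08


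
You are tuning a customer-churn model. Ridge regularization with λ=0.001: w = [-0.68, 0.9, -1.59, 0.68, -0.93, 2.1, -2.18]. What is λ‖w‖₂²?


‖w‖₂² = (-0.68)² + (0.9)² + (-1.59)² + (0.68)² + (-0.93)² + (2.1)² + (-2.18)²
     = 0.4624 + 0.81 + 2.5281 + 0.4624 + 0.8649 + 4.41 + 4.7524
     = 14.2902
λ·‖w‖₂² = 0.001·14.2902 = 0.01429

0.01429


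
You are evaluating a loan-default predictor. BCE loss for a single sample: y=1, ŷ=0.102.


BCE = -[y·ln(p) + (1-y)·ln(1-p)]
= -1·ln(0.102) - 0
= -ln(0.102) = 2.2828

2.2828


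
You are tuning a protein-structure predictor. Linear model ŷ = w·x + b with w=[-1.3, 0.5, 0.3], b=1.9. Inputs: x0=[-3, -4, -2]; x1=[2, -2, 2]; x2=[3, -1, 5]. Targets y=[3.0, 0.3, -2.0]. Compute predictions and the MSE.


ŷ0 = (-1.3)·(-3) + (0.5)·(-4) + (0.3)·(-2) + 1.9 = 3.2
ŷ1 = (-1.3)·(2) + (0.5)·(-2) + (0.3)·(2) + 1.9 = -1.1
ŷ2 = (-1.3)·(3) + (0.5)·(-1) + (0.3)·(5) + 1.9 = -1.0
errors² = [0.04, 1.96, 1.0]
MSE = 3.0000/3 = 1.0

1.0


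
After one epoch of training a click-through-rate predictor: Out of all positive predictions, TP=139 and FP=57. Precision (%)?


Precision = TP/(TP+FP)
= 139/(139+57)
= 139/196 = 70.92%

70.92%


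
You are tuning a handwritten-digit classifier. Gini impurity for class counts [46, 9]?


Probabilities: [46/55, 9/55] ≈ [0.8364, 0.1636]
Σpᵢ² = (2116 + 81)/55² = 2197/3025
Gini = 1 - Σpᵢ² = 1 - 2197/3025 = 0.2737

0.2737


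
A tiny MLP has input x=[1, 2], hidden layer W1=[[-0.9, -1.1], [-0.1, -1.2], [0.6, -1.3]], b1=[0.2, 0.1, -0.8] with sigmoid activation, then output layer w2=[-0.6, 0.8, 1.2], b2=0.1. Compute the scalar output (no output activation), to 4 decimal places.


z1[0] = (-0.9)·(1) + (-1.1)·(2) + 0.2 = -2.9
z1[1] = (-0.1)·(1) + (-1.2)·(2) + 0.1 = -2.4
z1[2] = (0.6)·(1) + (-1.3)·(2) - 0.8 = -2.8
h = sigmoid(z1) = [0.0522, 0.0832, 0.0573]
output = (-0.6)·(0.0522) + (0.8)·(0.0832) + (1.2)·(0.0573) + 0.1 = 0.204

0.204


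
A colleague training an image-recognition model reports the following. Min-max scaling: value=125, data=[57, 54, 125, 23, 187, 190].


min=23, max=190
(125-23)/(190-23) = 102/167 = 0.6108

0.6108


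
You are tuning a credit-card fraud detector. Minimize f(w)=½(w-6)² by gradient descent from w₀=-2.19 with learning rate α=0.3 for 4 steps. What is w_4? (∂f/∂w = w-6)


step 1: grad = -2.19-6 = -8.19; w = -2.19 - 0.3·(-8.19) = 0.267
step 2: grad = 0.267-6 = -5.733; w = 0.267 - 0.3·(-5.733) = 1.9869
step 3: grad = 1.9869-6 = -4.0131; w = 1.9869 - 0.3·(-4.0131) = 3.19083
step 4: grad = 3.19083-6 = -2.80917; w = 3.19083 - 0.3·(-2.80917) = 4.033581

4.033581


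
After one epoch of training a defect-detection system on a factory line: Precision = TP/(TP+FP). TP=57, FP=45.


Precision = TP/(TP+FP)
= 57/(57+45)
= 57/102 = 55.88%

55.88%


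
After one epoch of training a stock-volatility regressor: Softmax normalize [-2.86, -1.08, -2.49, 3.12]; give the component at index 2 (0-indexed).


Exponentials: e^-2.86=0.0573, e^-1.08=0.3396, e^-2.49=0.0829, e^3.12=22.6464
Sum = 23.1262
Softmax = [0.0025, 0.0147, 0.0036, 0.9793]
p[2] = 0.0829/23.1262 = 0.0036

0.0036


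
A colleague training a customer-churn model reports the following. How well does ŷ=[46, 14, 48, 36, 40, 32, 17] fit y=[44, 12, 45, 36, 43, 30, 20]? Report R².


ȳ = 32.8571
SS_res = Σ(y-ŷ)² = 39
SS_tot = Σ(y-ȳ)² = 992.86
R² = 1 - SS_res/SS_tot = 1 - 0.0393 = 0.9607

0.9607


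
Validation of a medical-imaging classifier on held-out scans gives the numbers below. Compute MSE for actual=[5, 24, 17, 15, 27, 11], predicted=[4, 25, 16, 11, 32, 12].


Squared errors: (5-4)²=1, (24-25)²=1, (17-16)²=1, (15-11)²=16, (27-32)²=25, (11-12)²=1
Sum = 45
MSE = 45/6 = 15/2

15/2


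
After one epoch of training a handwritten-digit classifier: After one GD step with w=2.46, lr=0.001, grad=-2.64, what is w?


w_new = w - α·∇
= 2.46 - 0.001·-2.64
= 2.46 + 0.00264
= 2.46264

2.46264


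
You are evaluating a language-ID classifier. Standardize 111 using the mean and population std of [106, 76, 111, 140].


μ = 108.25, σ = 22.6977
z = (111 - 108.25)/22.6977 = 0.1212

0.1212


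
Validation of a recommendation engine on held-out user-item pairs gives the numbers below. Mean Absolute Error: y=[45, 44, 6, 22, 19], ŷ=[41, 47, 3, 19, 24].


Absolute errors: |45-41|=4, |44-47|=3, |6-3|=3, |22-19|=3, |19-24|=5
Sum = 18
MAE = 18/5 = 18/5

18/5


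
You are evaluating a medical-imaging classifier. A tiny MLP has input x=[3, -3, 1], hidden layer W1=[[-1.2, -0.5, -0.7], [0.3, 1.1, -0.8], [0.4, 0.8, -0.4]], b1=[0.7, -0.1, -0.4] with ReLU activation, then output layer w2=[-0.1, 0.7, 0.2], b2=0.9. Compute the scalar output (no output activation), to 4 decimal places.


z1[0] = (-1.2)·(3) + (-0.5)·(-3) + (-0.7)·(1) + 0.7 = -2.1
z1[1] = (0.3)·(3) + (1.1)·(-3) + (-0.8)·(1) - 0.1 = -3.3
z1[2] = (0.4)·(3) + (0.8)·(-3) + (-0.4)·(1) - 0.4 = -2.0
h = ReLU(z1) = [0.0, 0.0, 0.0]
output = (-0.1)·(0.0) + (0.7)·(0.0) + (0.2)·(0.0) + 0.9 = 0.9

0.9


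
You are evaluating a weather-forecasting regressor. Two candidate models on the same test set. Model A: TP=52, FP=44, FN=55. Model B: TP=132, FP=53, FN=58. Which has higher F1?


Model A: P=52/96=0.5417, R=52/107=0.486, F1=2PR/(P+R)=2TP/(2TP+FP+FN)=104/203=0.5123
Model B: P=132/185=0.7135, R=132/190=0.6947, F1=2PR/(P+R)=2TP/(2TP+FP+FN)=264/375=0.704
0.5123 < 0.704 → Model B

Model B


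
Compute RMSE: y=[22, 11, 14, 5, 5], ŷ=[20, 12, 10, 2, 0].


MSE = 55/5 = 11
RMSE = √(55/5) = 3.3166

3.3166


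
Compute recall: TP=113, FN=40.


Recall = TP/(TP+FN)
= 113/(113+40)
= 113/153 = 73.86%

73.86%


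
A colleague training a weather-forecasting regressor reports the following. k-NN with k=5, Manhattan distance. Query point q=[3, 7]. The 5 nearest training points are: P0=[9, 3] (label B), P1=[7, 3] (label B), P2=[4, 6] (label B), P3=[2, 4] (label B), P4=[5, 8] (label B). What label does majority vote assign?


d(q,P0) = 10  (label B)
d(q,P1) = 8  (label B)
d(q,P2) = 2  (label B)
d(q,P3) = 4  (label B)
d(q,P4) = 3  (label B)
Votes: A=0, B=5
Majority → B

B


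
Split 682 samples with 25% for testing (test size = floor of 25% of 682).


Test = ⌊682·25/100⌋ = 170
Train = 682 - 170 = 512

Train: 512, Test: 170


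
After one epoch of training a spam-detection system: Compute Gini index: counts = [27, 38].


Probabilities: [27/65, 38/65] ≈ [0.4154, 0.5846]
Σpᵢ² = (729 + 1444)/65² = 2173/4225
Gini = 1 - Σpᵢ² = 1 - 2173/4225 = 0.4857

0.4857


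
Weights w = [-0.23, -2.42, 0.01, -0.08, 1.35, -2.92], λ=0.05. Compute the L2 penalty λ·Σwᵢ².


‖w‖₂² = (-0.23)² + (-2.42)² + (0.01)² + (-0.08)² + (1.35)² + (-2.92)²
     = 0.0529 + 5.8564 + 0.0001 + 0.0064 + 1.8225 + 8.5264
     = 16.2647
λ·‖w‖₂² = 0.05·16.2647 = 0.813235

0.813235
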